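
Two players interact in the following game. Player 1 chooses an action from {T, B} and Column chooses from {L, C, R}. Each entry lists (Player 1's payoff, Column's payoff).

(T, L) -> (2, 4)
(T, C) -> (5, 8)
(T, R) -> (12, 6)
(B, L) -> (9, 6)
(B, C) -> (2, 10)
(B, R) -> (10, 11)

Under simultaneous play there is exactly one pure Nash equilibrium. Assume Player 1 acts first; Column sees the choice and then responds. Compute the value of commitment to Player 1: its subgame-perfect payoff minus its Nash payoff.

Solve by backward induction (Player 1 leads).
- T: BR = C, leader payoff 5.
- B: BR = R, leader payoff 10.
Maximizing over 5, 10, Player 1 chooses B. Subgame-perfect outcome: (B, R) with payoffs (10, 11).
Now find the simultaneous Nash equilibrium.
Player 1's best replies: L→B; C→T; R→T.
Column's best replies: T→C; B→R.
The unique mutual best reply is (T, C), giving (5, 8).
Player 1's commitment gain: 10 − 5 = 5.

5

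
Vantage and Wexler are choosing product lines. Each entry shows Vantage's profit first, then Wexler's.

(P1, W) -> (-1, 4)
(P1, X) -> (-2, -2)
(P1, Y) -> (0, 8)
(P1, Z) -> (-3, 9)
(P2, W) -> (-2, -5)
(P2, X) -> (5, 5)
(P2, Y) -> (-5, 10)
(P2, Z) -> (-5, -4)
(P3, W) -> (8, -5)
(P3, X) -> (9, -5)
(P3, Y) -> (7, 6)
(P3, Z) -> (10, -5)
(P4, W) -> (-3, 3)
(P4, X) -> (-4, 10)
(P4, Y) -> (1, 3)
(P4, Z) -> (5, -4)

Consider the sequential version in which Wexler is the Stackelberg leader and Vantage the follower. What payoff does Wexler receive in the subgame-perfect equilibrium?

Backward induction with Wexler moving first.
- W: BR = P3, leader payoff -5.
- X: BR = P3, leader payoff -5.
- Y: BR = P3, leader payoff 6.
- Z: BR = P3, leader payoff -5.
Wexler's induced payoffs are -5, -5, 6, -5, so Wexler commits to Y. Subgame-perfect outcome: (P3, Y) with payoffs (7, 6).

6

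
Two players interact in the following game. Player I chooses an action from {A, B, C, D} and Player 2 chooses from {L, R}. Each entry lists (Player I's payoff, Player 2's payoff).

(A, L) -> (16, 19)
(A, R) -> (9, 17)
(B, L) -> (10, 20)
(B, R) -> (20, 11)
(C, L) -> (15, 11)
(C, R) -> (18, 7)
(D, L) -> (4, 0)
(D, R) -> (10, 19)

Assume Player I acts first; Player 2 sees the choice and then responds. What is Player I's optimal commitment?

Solve by backward induction (Player I leads).
- A → Player 2 plays L (best of 19, 17); Player I gets 16.
- B → Player 2 plays L (best of 20, 11); Player I gets 10.
- C → Player 2 plays L (best of 11, 7); Player I gets 15.
- D → Player 2 plays R (best of 0, 19); Player I gets 10.
Player I's induced payoffs are 16, 10, 15, 10, so Player I commits to A. Subgame-perfect outcome: (A, L) with payoffs (16, 19).

A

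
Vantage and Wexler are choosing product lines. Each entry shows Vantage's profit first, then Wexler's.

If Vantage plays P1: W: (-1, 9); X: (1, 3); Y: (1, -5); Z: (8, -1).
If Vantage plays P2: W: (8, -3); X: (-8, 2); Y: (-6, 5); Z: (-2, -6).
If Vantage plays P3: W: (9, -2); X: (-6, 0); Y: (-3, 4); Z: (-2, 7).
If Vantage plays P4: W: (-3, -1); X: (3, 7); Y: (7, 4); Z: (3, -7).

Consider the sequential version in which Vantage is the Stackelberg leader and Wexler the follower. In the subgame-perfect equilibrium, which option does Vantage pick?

Work backward from Wexler's decision.
- P1: Wexler compares 9, 3, -5, -1 and picks W; Vantage would get -1.
- P2: Wexler compares -3, 2, 5, -6 and picks Y; Vantage would get -6.
- P3: Wexler compares -2, 0, 4, 7 and picks Z; Vantage would get -2.
- P4: Wexler compares -1, 7, 4, -7 and picks X; Vantage would get 3.
Maximizing over -1, -6, -2, 3, Vantage chooses P4. Subgame-perfect outcome: (P4, X) with payoffs (3, 7).

P4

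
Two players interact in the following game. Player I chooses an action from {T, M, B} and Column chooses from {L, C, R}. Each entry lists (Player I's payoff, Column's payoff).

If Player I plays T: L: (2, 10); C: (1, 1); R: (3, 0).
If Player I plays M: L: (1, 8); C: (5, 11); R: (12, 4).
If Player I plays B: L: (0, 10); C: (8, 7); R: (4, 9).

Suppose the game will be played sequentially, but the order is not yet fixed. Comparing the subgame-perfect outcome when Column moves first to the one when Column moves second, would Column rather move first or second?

If Player I leads: Column's best replies are T→L, M→C, B→L; Player I's induced payoffs 2, 5, 0; outcome (M, C), payoffs (5, 11).
If Column leads: Player I's best replies are L→T, C→B, R→M; Column's induced payoffs 10, 7, 4; outcome (T, L), payoffs (2, 10).
Column gets 10 moving first and 11 moving second, so Column prefers to move second.

second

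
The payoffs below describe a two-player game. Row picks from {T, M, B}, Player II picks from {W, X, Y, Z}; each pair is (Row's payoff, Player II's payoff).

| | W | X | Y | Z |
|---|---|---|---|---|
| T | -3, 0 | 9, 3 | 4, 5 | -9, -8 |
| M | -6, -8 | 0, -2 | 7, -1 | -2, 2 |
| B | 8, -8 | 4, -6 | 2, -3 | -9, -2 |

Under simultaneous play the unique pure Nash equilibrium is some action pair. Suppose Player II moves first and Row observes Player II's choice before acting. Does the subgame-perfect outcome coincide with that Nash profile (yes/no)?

Backward induction with Player II moving first.
- W: BR = B, leader payoff -8.
- X: BR = T, leader payoff 3.
- Y: BR = M, leader payoff -1.
- Z: BR = M, leader payoff 2.
Maximizing over -8, 3, -1, 2, Player II chooses X. Subgame-perfect outcome: (T, X) with payoffs (9, 3).
Under simultaneous play:
Row's best replies: W→B; X→T; Y→M; Z→M.
Player II's best replies: T→Y; M→Z; B→Z.
The unique mutual best reply is (M, Z), giving (-2, 2).
Sequential outcome (T, X) differs from the Nash profile (M, Z).

no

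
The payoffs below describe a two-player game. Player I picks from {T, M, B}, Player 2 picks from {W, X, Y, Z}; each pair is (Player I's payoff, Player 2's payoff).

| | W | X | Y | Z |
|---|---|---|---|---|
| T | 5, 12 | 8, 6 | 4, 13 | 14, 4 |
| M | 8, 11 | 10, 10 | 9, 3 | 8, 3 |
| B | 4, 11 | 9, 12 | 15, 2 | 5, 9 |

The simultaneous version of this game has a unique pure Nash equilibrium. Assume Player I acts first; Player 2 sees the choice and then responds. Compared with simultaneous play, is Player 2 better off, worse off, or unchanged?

Player 2 best-responds to each possible Player I move:
- T: Player 2 compares 12, 6, 13, 4 and picks Y; Player I would get 4.
- M: Player 2 compares 11, 10, 3, 3 and picks W; Player I would get 8.
- B: Player 2 compares 11, 12, 2, 9 and picks X; Player I would get 9.
Among 4, 8, 9, the best is 9 at B. Subgame-perfect outcome: (B, X) with payoffs (9, 12).
Now find the simultaneous Nash equilibrium.
Player I's best replies: W→M; X→M; Y→B; Z→T.
Player 2's best replies: T→Y; M→W; B→X.
Only (M, W) has each player best-responding; Nash payoffs (8, 11).
Player 2 earns 12 sequentially versus 11 at the Nash outcome: better off.

better off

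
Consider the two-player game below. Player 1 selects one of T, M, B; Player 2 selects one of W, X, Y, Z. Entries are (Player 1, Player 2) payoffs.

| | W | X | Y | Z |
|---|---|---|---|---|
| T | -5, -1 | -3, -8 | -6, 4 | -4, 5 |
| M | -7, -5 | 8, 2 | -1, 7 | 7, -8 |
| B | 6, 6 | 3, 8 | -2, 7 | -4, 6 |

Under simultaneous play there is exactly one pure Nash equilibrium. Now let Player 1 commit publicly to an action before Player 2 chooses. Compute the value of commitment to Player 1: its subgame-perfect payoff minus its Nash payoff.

4

Player 2 best-responds to each possible Player 1 move:
- T: BR = Z, leader payoff -4.
- M: BR = Y, leader payoff -1.
- B: BR = X, leader payoff 3.
Maximizing over -4, -1, 3, Player 1 chooses B. Subgame-perfect outcome: (B, X) with payoffs (3, 8).
Under simultaneous play:
Player 1's best replies: W→B; X→M; Y→M; Z→M.
Player 2's best replies: T→Z; M→Y; B→X.
The unique mutual best reply is (M, Y), giving (-1, 7).
Player 1's commitment gain: 3 − -1 = 4.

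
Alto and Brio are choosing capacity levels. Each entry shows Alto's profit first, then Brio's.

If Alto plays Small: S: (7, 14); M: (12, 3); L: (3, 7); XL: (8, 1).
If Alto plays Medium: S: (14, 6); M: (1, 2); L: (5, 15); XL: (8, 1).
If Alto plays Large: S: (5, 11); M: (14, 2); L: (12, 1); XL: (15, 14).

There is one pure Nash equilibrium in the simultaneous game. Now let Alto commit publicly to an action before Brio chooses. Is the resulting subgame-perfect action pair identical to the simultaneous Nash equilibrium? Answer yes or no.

yes

Brio best-responds to each possible Alto move:
- Small: Brio compares 14, 3, 7, 1 and picks S; Alto would get 7.
- Medium: Brio compares 6, 2, 15, 1 and picks L; Alto would get 5.
- Large: Brio compares 11, 2, 1, 14 and picks XL; Alto would get 15.
Alto's induced payoffs are 7, 5, 15, so Alto commits to Large. Subgame-perfect outcome: (Large, XL) with payoffs (15, 14).
For the simultaneous game, intersect best replies.
Alto's best replies: S→Medium; M→Large; L→Large; XL→Large.
Brio's best replies: Small→S; Medium→L; Large→XL.
The unique mutual best reply is (Large, XL), giving (15, 14).
Sequential outcome (Large, XL) coincides with the Nash profile (Large, XL).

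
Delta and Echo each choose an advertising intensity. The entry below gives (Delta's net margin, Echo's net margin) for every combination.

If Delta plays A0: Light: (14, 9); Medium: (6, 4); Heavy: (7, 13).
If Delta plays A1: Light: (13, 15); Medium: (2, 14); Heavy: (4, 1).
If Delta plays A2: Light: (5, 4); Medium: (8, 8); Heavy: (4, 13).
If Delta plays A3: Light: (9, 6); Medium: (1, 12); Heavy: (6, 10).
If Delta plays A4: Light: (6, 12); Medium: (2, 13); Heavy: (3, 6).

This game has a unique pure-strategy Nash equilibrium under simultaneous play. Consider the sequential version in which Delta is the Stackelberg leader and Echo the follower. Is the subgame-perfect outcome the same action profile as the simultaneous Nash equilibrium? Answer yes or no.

Work backward from Echo's decision.
- A0 → Echo plays Heavy (best of 9, 4, 13); Delta gets 7.
- A1 → Echo plays Light (best of 15, 14, 1); Delta gets 13.
- A2 → Echo plays Heavy (best of 4, 8, 13); Delta gets 4.
- A3 → Echo plays Medium (best of 6, 12, 10); Delta gets 1.
- A4 → Echo plays Medium (best of 12, 13, 6); Delta gets 2.
Among 7, 13, 4, 1, 2, the best is 13 at A1. Subgame-perfect outcome: (A1, Light) with payoffs (13, 15).
Now find the simultaneous Nash equilibrium.
Delta's best replies: Light→A0; Medium→A2; Heavy→A0.
Echo's best replies: A0→Heavy; A1→Light; A2→Heavy; A3→Medium; A4→Medium.
The unique mutual best reply is (A0, Heavy), giving (7, 13).
Sequential outcome (A1, Light) differs from the Nash profile (A0, Heavy).

no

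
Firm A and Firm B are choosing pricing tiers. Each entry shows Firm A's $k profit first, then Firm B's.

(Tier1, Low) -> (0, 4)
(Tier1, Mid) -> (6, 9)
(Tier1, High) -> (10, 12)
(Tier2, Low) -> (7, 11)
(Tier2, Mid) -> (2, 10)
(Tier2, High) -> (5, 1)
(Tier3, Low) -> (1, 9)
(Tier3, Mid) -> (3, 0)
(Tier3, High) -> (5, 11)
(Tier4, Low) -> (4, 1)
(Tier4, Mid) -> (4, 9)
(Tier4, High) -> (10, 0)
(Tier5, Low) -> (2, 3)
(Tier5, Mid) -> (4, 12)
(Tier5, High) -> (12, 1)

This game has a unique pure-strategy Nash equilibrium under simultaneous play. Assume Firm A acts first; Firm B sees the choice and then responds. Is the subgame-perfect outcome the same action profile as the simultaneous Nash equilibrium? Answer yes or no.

Firm B best-responds to each possible Firm A move:
- Tier1 → Firm B plays High (best of 4, 9, 12); Firm A gets 10.
- Tier2 → Firm B plays Low (best of 11, 10, 1); Firm A gets 7.
- Tier3 → Firm B plays High (best of 9, 0, 11); Firm A gets 5.
- Tier4 → Firm B plays Mid (best of 1, 9, 0); Firm A gets 4.
- Tier5 → Firm B plays Mid (best of 3, 12, 1); Firm A gets 4.
Among 10, 7, 5, 4, 4, the best is 10 at Tier1. Subgame-perfect outcome: (Tier1, High) with payoffs (10, 12).
Now find the simultaneous Nash equilibrium.
Firm A's best replies: Low→Tier2; Mid→Tier1; High→Tier5.
Firm B's best replies: Tier1→High; Tier2→Low; Tier3→High; Tier4→Mid; Tier5→Mid.
The unique mutual best reply is (Tier2, Low), giving (7, 11).
Sequential outcome (Tier1, High) differs from the Nash profile (Tier2, Low).

no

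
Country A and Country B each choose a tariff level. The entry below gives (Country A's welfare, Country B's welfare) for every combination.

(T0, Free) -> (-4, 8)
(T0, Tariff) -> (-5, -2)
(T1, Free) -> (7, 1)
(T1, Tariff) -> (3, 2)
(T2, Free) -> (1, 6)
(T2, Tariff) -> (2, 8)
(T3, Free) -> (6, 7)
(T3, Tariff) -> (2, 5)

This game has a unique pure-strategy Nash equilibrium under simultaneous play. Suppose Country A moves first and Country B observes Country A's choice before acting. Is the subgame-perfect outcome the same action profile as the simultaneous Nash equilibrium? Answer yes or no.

no

Backward induction with Country A moving first.
- T0 → Country B plays Free (best of 8, -2); Country A gets -4.
- T1 → Country B plays Tariff (best of 1, 2); Country A gets 3.
- T2 → Country B plays Tariff (best of 6, 8); Country A gets 2.
- T3 → Country B plays Free (best of 7, 5); Country A gets 6.
Country A's induced payoffs are -4, 3, 2, 6, so Country A commits to T3. Subgame-perfect outcome: (T3, Free) with payoffs (6, 7).
Under simultaneous play:
Country A's best replies: Free→T1; Tariff→T1.
Country B's best replies: T0→Free; T1→Tariff; T2→Tariff; T3→Free.
Only (T1, Tariff) has each player best-responding; Nash payoffs (3, 2).
Sequential outcome (T3, Free) differs from the Nash profile (T1, Tariff).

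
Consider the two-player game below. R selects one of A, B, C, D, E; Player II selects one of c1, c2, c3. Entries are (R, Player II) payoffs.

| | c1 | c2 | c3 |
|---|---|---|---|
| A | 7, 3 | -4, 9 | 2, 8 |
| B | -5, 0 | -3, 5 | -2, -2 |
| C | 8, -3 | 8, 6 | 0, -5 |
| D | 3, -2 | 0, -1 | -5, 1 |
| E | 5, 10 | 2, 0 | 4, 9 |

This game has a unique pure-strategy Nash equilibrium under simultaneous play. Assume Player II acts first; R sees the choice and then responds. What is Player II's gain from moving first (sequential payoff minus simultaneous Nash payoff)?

Work backward from R's decision.
- c1: R compares 7, -5, 8, 3, 5 and picks C; Player II would get -3.
- c2: R compares -4, -3, 8, 0, 2 and picks C; Player II would get 6.
- c3: R compares 2, -2, 0, -5, 4 and picks E; Player II would get 9.
Maximizing over -3, 6, 9, Player II chooses c3. Subgame-perfect outcome: (E, c3) with payoffs (4, 9).
Now find the simultaneous Nash equilibrium.
R's best replies: c1→C; c2→C; c3→E.
Player II's best replies: A→c2; B→c2; C→c2; D→c3; E→c1.
The unique mutual best reply is (C, c2), giving (8, 6).
Player II's commitment gain: 9 − 6 = 3.

3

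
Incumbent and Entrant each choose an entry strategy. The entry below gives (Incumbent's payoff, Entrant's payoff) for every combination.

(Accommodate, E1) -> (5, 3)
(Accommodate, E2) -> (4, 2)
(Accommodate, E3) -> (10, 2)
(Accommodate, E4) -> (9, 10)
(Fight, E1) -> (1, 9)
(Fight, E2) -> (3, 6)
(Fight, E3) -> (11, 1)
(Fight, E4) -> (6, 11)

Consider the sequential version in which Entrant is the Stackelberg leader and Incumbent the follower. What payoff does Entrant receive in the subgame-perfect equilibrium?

10

Solve by backward induction (Entrant leads).
- E1 → Incumbent plays Accommodate (best of 5, 1); Entrant gets 3.
- E2 → Incumbent plays Accommodate (best of 4, 3); Entrant gets 2.
- E3 → Incumbent plays Fight (best of 10, 11); Entrant gets 1.
- E4 → Incumbent plays Accommodate (best of 9, 6); Entrant gets 10.
Among 3, 2, 1, 10, the best is 10 at E4. Subgame-perfect outcome: (Accommodate, E4) with payoffs (9, 10).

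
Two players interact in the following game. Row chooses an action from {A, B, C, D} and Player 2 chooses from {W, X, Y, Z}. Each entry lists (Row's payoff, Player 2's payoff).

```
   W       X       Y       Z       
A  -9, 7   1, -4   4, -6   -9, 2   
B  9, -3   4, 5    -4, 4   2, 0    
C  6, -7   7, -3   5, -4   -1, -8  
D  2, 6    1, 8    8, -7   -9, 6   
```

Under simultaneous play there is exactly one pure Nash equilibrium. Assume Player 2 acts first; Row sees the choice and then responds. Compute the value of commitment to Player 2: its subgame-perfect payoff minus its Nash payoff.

Work backward from Row's decision.
- W: BR = B, leader payoff -3.
- X: BR = C, leader payoff -3.
- Y: BR = D, leader payoff -7.
- Z: BR = B, leader payoff 0.
Maximizing over -3, -3, -7, 0, Player 2 chooses Z. Subgame-perfect outcome: (B, Z) with payoffs (2, 0).
For the simultaneous game, intersect best replies.
Row's best replies: W→B; X→C; Y→D; Z→B.
Player 2's best replies: A→W; B→X; C→X; D→X.
The unique mutual best reply is (C, X), giving (7, -3).
Player 2's commitment gain: 0 − -3 = 3.

3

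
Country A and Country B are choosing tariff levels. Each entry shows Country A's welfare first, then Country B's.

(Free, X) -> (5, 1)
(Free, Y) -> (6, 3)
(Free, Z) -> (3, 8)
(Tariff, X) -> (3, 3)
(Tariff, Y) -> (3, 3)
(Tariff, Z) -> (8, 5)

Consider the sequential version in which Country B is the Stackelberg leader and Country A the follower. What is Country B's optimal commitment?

Z

Solve by backward induction (Country B leads).
- X → Country A plays Free (best of 5, 3); Country B gets 1.
- Y → Country A plays Free (best of 6, 3); Country B gets 3.
- Z → Country A plays Tariff (best of 3, 8); Country B gets 5.
Maximizing over 1, 3, 5, Country B chooses Z. Subgame-perfect outcome: (Tariff, Z) with payoffs (8, 5).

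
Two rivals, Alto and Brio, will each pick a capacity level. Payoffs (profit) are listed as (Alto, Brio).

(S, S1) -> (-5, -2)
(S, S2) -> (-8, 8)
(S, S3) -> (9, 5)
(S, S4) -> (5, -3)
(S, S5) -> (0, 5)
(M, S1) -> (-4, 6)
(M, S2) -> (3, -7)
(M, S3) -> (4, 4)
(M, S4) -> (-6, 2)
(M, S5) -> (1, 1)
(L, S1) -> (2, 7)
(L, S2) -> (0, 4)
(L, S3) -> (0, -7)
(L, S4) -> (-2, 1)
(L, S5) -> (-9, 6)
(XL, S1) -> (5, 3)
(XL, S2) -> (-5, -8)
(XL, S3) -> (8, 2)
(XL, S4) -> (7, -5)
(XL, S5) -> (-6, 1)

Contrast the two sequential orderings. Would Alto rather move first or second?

If Alto leads: Brio's best replies are S→S2, M→S1, L→S1, XL→S1; Alto's induced payoffs -8, -4, 2, 5; outcome (XL, S1), payoffs (5, 3).
If Brio leads: Alto's best replies are S1→XL, S2→M, S3→S, S4→XL, S5→M; Brio's induced payoffs 3, -7, 5, -5, 1; outcome (S, S3), payoffs (9, 5).
Alto gets 5 moving first and 9 moving second, so Alto prefers to move second.

second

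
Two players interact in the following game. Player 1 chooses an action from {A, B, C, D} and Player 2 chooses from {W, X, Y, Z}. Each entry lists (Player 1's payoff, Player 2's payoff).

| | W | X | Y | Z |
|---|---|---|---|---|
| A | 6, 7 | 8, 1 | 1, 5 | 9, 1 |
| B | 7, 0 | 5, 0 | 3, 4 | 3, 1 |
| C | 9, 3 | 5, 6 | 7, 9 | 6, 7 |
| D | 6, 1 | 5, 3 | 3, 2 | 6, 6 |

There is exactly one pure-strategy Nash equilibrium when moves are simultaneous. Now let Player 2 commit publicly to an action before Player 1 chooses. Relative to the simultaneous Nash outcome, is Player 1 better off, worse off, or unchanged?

Player 1 best-responds to each possible Player 2 move:
- W: Player 1 compares 6, 7, 9, 6 and picks C; Player 2 would get 3.
- X: Player 1 compares 8, 5, 5, 5 and picks A; Player 2 would get 1.
- Y: Player 1 compares 1, 3, 7, 3 and picks C; Player 2 would get 9.
- Z: Player 1 compares 9, 3, 6, 6 and picks A; Player 2 would get 1.
Maximizing over 3, 1, 9, 1, Player 2 chooses Y. Subgame-perfect outcome: (C, Y) with payoffs (7, 9).
Now find the simultaneous Nash equilibrium.
Player 1's best replies: W→C; X→A; Y→C; Z→A.
Player 2's best replies: A→W; B→Y; C→Y; D→Z.
The unique mutual best reply is (C, Y), giving (7, 9).
Player 1 earns 7 sequentially versus 7 at the Nash outcome: unchanged.

unchanged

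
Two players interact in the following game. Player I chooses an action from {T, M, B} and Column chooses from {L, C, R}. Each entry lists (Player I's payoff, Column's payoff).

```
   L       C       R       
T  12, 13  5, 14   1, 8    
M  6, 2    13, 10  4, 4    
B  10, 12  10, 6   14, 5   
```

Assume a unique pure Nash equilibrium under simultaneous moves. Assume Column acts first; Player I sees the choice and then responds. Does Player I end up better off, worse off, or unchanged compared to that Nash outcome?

worse off

Backward induction with Column moving first.
- L → Player I plays T (best of 12, 6, 10); Column gets 13.
- C → Player I plays M (best of 5, 13, 10); Column gets 10.
- R → Player I plays B (best of 1, 4, 14); Column gets 5.
Maximizing over 13, 10, 5, Column chooses L. Subgame-perfect outcome: (T, L) with payoffs (12, 13).
Under simultaneous play:
Player I's best replies: L→T; C→M; R→B.
Column's best replies: T→C; M→C; B→L.
Only (M, C) has each player best-responding; Nash payoffs (13, 10).
Player I earns 12 sequentially versus 13 at the Nash outcome: worse off.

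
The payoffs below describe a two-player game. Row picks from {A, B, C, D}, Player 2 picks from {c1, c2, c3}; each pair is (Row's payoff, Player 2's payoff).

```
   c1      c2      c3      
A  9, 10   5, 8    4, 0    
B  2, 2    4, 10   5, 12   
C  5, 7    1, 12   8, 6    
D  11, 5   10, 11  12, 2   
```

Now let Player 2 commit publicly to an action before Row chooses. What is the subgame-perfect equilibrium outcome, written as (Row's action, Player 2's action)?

Backward induction with Player 2 moving first.
- c1: BR = D, leader payoff 5.
- c2: BR = D, leader payoff 11.
- c3: BR = D, leader payoff 2.
Among 5, 11, 2, the best is 11 at c2. Subgame-perfect outcome: (D, c2) with payoffs (10, 11).

(D, c2)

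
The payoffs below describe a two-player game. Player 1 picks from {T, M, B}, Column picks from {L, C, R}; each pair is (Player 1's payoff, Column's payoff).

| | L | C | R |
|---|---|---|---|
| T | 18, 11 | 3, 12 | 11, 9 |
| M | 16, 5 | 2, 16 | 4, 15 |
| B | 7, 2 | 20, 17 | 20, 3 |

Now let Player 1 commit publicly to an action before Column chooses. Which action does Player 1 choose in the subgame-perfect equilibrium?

Backward induction with Player 1 moving first.
- T: BR = C, leader payoff 3.
- M: BR = C, leader payoff 2.
- B: BR = C, leader payoff 20.
Player 1's induced payoffs are 3, 2, 20, so Player 1 commits to B. Subgame-perfect outcome: (B, C) with payoffs (20, 17).

B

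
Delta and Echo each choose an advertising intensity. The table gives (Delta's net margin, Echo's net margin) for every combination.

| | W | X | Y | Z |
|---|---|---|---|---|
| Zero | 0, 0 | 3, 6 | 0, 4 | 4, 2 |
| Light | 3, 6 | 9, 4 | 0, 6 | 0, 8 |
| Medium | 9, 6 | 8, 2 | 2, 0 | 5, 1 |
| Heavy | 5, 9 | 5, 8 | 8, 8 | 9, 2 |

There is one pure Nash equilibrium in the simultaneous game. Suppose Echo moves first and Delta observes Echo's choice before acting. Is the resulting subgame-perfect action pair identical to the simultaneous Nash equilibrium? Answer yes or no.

Backward induction with Echo moving first.
- W → Delta plays Medium (best of 0, 3, 9, 5); Echo gets 6.
- X → Delta plays Light (best of 3, 9, 8, 5); Echo gets 4.
- Y → Delta plays Heavy (best of 0, 0, 2, 8); Echo gets 8.
- Z → Delta plays Heavy (best of 4, 0, 5, 9); Echo gets 2.
Among 6, 4, 8, 2, the best is 8 at Y. Subgame-perfect outcome: (Heavy, Y) with payoffs (8, 8).
For the simultaneous game, intersect best replies.
Delta's best replies: W→Medium; X→Light; Y→Heavy; Z→Heavy.
Echo's best replies: Zero→X; Light→Z; Medium→W; Heavy→W.
The unique mutual best reply is (Medium, W), giving (9, 6).
Sequential outcome (Heavy, Y) differs from the Nash profile (Medium, W).

no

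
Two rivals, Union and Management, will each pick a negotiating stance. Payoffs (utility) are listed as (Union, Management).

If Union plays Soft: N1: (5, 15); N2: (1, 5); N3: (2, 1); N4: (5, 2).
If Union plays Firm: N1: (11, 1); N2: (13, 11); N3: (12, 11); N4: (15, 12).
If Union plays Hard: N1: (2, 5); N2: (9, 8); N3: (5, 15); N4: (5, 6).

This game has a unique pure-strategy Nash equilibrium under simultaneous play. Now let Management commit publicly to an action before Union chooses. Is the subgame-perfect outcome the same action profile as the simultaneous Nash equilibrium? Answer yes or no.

yes

Solve by backward induction (Management leads).
- N1: BR = Firm, leader payoff 1.
- N2: BR = Firm, leader payoff 11.
- N3: BR = Firm, leader payoff 11.
- N4: BR = Firm, leader payoff 12.
Maximizing over 1, 11, 11, 12, Management chooses N4. Subgame-perfect outcome: (Firm, N4) with payoffs (15, 12).
For the simultaneous game, intersect best replies.
Union's best replies: N1→Firm; N2→Firm; N3→Firm; N4→Firm.
Management's best replies: Soft→N1; Firm→N4; Hard→N3.
Only (Firm, N4) has each player best-responding; Nash payoffs (15, 12).
Sequential outcome (Firm, N4) coincides with the Nash profile (Firm, N4).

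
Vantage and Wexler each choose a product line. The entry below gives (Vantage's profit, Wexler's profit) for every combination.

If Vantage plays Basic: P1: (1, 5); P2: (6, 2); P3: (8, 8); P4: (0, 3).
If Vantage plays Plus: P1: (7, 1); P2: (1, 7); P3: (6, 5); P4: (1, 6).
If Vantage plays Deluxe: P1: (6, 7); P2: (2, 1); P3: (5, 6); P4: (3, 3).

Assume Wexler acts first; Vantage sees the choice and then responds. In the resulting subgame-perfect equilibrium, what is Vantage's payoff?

8

Solve by backward induction (Wexler leads).
- P1 → Vantage plays Plus (best of 1, 7, 6); Wexler gets 1.
- P2 → Vantage plays Basic (best of 6, 1, 2); Wexler gets 2.
- P3 → Vantage plays Basic (best of 8, 6, 5); Wexler gets 8.
- P4 → Vantage plays Deluxe (best of 0, 1, 3); Wexler gets 3.
Wexler's induced payoffs are 1, 2, 8, 3, so Wexler commits to P3. Subgame-perfect outcome: (Basic, P3) with payoffs (8, 8).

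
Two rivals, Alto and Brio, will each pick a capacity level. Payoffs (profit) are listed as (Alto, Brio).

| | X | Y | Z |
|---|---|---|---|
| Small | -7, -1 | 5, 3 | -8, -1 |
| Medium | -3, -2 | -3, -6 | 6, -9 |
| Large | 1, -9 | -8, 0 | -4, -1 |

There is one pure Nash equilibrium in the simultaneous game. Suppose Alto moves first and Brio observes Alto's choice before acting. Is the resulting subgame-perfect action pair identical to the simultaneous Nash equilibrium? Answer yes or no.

yes

Brio best-responds to each possible Alto move:
- Small: BR = Y, leader payoff 5.
- Medium: BR = X, leader payoff -3.
- Large: BR = Y, leader payoff -8.
Alto's induced payoffs are 5, -3, -8, so Alto commits to Small. Subgame-perfect outcome: (Small, Y) with payoffs (5, 3).
Under simultaneous play:
Alto's best replies: X→Large; Y→Small; Z→Medium.
Brio's best replies: Small→Y; Medium→X; Large→Y.
Only (Small, Y) has each player best-responding; Nash payoffs (5, 3).
Sequential outcome (Small, Y) coincides with the Nash profile (Small, Y).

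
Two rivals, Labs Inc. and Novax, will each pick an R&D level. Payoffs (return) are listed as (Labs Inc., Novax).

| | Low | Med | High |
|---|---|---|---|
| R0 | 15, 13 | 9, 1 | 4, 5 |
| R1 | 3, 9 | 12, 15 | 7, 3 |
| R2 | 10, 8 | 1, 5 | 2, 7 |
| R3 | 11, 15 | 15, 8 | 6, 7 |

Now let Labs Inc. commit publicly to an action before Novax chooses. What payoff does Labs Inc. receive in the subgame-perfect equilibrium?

15

Novax best-responds to each possible Labs Inc. move:
- R0: BR = Low, leader payoff 15.
- R1: BR = Med, leader payoff 12.
- R2: BR = Low, leader payoff 10.
- R3: BR = Low, leader payoff 11.
Labs Inc.'s induced payoffs are 15, 12, 10, 11, so Labs Inc. commits to R0. Subgame-perfect outcome: (R0, Low) with payoffs (15, 13).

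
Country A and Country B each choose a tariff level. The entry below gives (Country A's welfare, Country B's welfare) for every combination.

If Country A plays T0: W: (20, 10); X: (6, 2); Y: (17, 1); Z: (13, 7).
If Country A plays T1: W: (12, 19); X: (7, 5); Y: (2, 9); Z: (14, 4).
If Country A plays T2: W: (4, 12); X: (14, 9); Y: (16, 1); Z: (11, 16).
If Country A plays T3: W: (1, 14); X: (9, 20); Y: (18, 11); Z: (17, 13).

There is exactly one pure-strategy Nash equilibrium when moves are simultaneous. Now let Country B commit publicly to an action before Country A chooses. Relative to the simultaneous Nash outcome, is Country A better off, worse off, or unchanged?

worse off

Solve by backward induction (Country B leads).
- W → Country A plays T0 (best of 20, 12, 4, 1); Country B gets 10.
- X → Country A plays T2 (best of 6, 7, 14, 9); Country B gets 9.
- Y → Country A plays T3 (best of 17, 2, 16, 18); Country B gets 11.
- Z → Country A plays T3 (best of 13, 14, 11, 17); Country B gets 13.
Country B's induced payoffs are 10, 9, 11, 13, so Country B commits to Z. Subgame-perfect outcome: (T3, Z) with payoffs (17, 13).
Now find the simultaneous Nash equilibrium.
Country A's best replies: W→T0; X→T2; Y→T3; Z→T3.
Country B's best replies: T0→W; T1→W; T2→Z; T3→X.
The unique mutual best reply is (T0, W), giving (20, 10).
Country A earns 17 sequentially versus 20 at the Nash outcome: worse off.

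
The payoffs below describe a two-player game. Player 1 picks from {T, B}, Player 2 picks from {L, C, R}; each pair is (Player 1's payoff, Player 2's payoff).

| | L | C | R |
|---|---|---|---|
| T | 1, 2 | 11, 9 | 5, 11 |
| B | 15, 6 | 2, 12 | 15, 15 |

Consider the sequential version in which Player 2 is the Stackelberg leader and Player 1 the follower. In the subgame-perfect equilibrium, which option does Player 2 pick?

Backward induction with Player 2 moving first.
- L → Player 1 plays B (best of 1, 15); Player 2 gets 6.
- C → Player 1 plays T (best of 11, 2); Player 2 gets 9.
- R → Player 1 plays B (best of 5, 15); Player 2 gets 15.
Among 6, 9, 15, the best is 15 at R. Subgame-perfect outcome: (B, R) with payoffs (15, 15).

R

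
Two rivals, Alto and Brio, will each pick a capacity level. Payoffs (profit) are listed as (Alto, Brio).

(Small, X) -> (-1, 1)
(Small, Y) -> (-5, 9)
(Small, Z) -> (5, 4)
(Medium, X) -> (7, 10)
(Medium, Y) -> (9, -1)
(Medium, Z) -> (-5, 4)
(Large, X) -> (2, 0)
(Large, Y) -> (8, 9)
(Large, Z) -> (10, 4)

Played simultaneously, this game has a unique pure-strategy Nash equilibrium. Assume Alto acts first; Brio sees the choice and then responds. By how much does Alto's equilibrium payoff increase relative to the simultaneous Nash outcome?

1

Work backward from Brio's decision.
- Small → Brio plays Y (best of 1, 9, 4); Alto gets -5.
- Medium → Brio plays X (best of 10, -1, 4); Alto gets 7.
- Large → Brio plays Y (best of 0, 9, 4); Alto gets 8.
Maximizing over -5, 7, 8, Alto chooses Large. Subgame-perfect outcome: (Large, Y) with payoffs (8, 9).
For the simultaneous game, intersect best replies.
Alto's best replies: X→Medium; Y→Medium; Z→Large.
Brio's best replies: Small→Y; Medium→X; Large→Y.
The unique mutual best reply is (Medium, X), giving (7, 10).
Alto's commitment gain: 8 − 7 = 1.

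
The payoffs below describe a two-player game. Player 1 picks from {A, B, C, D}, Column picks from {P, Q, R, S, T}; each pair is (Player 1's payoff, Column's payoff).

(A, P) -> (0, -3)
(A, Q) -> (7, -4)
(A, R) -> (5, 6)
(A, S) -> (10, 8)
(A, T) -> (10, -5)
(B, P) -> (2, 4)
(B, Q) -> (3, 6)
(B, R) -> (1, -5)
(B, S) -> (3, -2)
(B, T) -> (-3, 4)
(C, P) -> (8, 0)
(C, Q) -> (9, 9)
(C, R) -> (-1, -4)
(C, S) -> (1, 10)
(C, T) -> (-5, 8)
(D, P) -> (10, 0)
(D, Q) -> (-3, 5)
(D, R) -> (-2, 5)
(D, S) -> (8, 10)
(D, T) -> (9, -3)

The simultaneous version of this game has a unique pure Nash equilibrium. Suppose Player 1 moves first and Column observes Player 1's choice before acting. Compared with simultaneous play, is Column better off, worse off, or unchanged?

Backward induction with Player 1 moving first.
- A → Column plays S (best of -3, -4, 6, 8, -5); Player 1 gets 10.
- B → Column plays Q (best of 4, 6, -5, -2, 4); Player 1 gets 3.
- C → Column plays S (best of 0, 9, -4, 10, 8); Player 1 gets 1.
- D → Column plays S (best of 0, 5, 5, 10, -3); Player 1 gets 8.
Maximizing over 10, 3, 1, 8, Player 1 chooses A. Subgame-perfect outcome: (A, S) with payoffs (10, 8).
Now find the simultaneous Nash equilibrium.
Player 1's best replies: P→D; Q→C; R→A; S→A; T→A.
Column's best replies: A→S; B→Q; C→S; D→S.
Only (A, S) has each player best-responding; Nash payoffs (10, 8).
Column earns 8 sequentially versus 8 at the Nash outcome: unchanged.

unchanged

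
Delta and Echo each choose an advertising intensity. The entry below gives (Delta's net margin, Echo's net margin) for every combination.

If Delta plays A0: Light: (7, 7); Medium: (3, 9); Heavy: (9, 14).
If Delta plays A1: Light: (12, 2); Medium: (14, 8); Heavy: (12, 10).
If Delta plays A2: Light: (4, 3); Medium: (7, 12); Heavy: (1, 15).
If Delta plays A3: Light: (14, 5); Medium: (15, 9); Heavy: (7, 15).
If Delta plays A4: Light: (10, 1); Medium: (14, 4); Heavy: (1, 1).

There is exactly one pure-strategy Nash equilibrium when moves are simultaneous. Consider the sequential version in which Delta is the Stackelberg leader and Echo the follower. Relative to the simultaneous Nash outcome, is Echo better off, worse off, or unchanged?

worse off

Solve by backward induction (Delta leads).
- A0: Echo compares 7, 9, 14 and picks Heavy; Delta would get 9.
- A1: Echo compares 2, 8, 10 and picks Heavy; Delta would get 12.
- A2: Echo compares 3, 12, 15 and picks Heavy; Delta would get 1.
- A3: Echo compares 5, 9, 15 and picks Heavy; Delta would get 7.
- A4: Echo compares 1, 4, 1 and picks Medium; Delta would get 14.
Among 9, 12, 1, 7, 14, the best is 14 at A4. Subgame-perfect outcome: (A4, Medium) with payoffs (14, 4).
For the simultaneous game, intersect best replies.
Delta's best replies: Light→A3; Medium→A3; Heavy→A1.
Echo's best replies: A0→Heavy; A1→Heavy; A2→Heavy; A3→Heavy; A4→Medium.
The unique mutual best reply is (A1, Heavy), giving (12, 10).
Echo earns 4 sequentially versus 10 at the Nash outcome: worse off.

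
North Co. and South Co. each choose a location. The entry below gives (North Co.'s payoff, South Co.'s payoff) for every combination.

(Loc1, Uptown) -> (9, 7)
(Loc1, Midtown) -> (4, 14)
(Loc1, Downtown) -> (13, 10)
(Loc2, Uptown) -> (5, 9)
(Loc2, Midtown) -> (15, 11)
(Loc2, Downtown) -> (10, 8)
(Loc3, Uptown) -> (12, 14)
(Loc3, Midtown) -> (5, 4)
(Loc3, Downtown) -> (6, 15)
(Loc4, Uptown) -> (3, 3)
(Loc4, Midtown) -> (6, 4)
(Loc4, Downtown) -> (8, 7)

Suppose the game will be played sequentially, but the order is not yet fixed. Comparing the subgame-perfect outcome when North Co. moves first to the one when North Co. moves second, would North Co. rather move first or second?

first

If North Co. leads: South Co.'s best replies are Loc1→Midtown, Loc2→Midtown, Loc3→Downtown, Loc4→Downtown; North Co.'s induced payoffs 4, 15, 6, 8; outcome (Loc2, Midtown), payoffs (15, 11).
If South Co. leads: North Co.'s best replies are Uptown→Loc3, Midtown→Loc2, Downtown→Loc1; South Co.'s induced payoffs 14, 11, 10; outcome (Loc3, Uptown), payoffs (12, 14).
North Co. gets 15 moving first and 12 moving second, so North Co. prefers to move first.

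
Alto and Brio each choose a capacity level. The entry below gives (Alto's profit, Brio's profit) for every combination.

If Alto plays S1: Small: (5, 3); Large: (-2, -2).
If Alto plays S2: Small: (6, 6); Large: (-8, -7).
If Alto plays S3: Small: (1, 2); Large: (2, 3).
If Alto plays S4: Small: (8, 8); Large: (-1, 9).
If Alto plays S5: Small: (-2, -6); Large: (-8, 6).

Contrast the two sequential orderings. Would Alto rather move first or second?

second

If Alto leads: Brio's best replies are S1→Small, S2→Small, S3→Large, S4→Large, S5→Large; Alto's induced payoffs 5, 6, 2, -1, -8; outcome (S2, Small), payoffs (6, 6).
If Brio leads: Alto's best replies are Small→S4, Large→S3; Brio's induced payoffs 8, 3; outcome (S4, Small), payoffs (8, 8).
Alto gets 6 moving first and 8 moving second, so Alto prefers to move second.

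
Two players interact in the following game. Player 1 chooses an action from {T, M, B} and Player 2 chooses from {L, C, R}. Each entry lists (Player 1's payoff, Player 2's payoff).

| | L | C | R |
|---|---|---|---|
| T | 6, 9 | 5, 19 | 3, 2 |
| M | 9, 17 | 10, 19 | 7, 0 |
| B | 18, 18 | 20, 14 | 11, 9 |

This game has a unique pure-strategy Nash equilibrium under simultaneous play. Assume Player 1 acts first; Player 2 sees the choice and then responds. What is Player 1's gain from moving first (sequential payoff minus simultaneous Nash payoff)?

0

Work backward from Player 2's decision.
- T: BR = C, leader payoff 5.
- M: BR = C, leader payoff 10.
- B: BR = L, leader payoff 18.
Player 1's induced payoffs are 5, 10, 18, so Player 1 commits to B. Subgame-perfect outcome: (B, L) with payoffs (18, 18).
For the simultaneous game, intersect best replies.
Player 1's best replies: L→B; C→B; R→B.
Player 2's best replies: T→C; M→C; B→L.
The unique mutual best reply is (B, L), giving (18, 18).
Player 1's commitment gain: 18 − 18 = 0.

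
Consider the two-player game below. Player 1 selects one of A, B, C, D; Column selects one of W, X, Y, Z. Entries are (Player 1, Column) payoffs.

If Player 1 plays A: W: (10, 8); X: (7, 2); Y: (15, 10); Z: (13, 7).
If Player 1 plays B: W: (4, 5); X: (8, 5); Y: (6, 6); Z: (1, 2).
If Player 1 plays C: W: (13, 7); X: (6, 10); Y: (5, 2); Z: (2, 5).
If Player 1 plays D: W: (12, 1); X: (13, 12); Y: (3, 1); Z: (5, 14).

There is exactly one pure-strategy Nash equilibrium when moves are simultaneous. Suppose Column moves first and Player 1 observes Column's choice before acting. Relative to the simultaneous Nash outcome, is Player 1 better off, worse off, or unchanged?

worse off

Solve by backward induction (Column leads).
- W: Player 1 compares 10, 4, 13, 12 and picks C; Column would get 7.
- X: Player 1 compares 7, 8, 6, 13 and picks D; Column would get 12.
- Y: Player 1 compares 15, 6, 5, 3 and picks A; Column would get 10.
- Z: Player 1 compares 13, 1, 2, 5 and picks A; Column would get 7.
Column's induced payoffs are 7, 12, 10, 7, so Column commits to X. Subgame-perfect outcome: (D, X) with payoffs (13, 12).
For the simultaneous game, intersect best replies.
Player 1's best replies: W→C; X→D; Y→A; Z→A.
Column's best replies: A→Y; B→Y; C→X; D→Z.
The unique mutual best reply is (A, Y), giving (15, 10).
Player 1 earns 13 sequentially versus 15 at the Nash outcome: worse off.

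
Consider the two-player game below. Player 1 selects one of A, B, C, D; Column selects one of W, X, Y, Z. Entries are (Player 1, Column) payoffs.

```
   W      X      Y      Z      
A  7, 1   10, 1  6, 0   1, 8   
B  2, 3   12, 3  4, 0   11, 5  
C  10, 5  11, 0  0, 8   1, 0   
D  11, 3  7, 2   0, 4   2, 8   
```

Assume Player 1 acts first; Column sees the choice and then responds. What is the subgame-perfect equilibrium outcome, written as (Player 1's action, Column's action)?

(B, Z)

Work backward from Column's decision.
- A: BR = Z, leader payoff 1.
- B: BR = Z, leader payoff 11.
- C: BR = Y, leader payoff 0.
- D: BR = Z, leader payoff 2.
Player 1's induced payoffs are 1, 11, 0, 2, so Player 1 commits to B. Subgame-perfect outcome: (B, Z) with payoffs (11, 5).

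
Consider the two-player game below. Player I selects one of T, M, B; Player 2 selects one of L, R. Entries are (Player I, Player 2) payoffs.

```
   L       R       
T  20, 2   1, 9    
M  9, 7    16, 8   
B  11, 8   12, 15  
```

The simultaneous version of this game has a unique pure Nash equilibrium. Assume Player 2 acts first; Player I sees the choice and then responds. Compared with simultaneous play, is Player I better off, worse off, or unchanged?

Solve by backward induction (Player 2 leads).
- L → Player I plays T (best of 20, 9, 11); Player 2 gets 2.
- R → Player I plays M (best of 1, 16, 12); Player 2 gets 8.
Maximizing over 2, 8, Player 2 chooses R. Subgame-perfect outcome: (M, R) with payoffs (16, 8).
Under simultaneous play:
Player I's best replies: L→T; R→M.
Player 2's best replies: T→R; M→R; B→R.
The unique mutual best reply is (M, R), giving (16, 8).
Player I earns 16 sequentially versus 16 at the Nash outcome: unchanged.

unchanged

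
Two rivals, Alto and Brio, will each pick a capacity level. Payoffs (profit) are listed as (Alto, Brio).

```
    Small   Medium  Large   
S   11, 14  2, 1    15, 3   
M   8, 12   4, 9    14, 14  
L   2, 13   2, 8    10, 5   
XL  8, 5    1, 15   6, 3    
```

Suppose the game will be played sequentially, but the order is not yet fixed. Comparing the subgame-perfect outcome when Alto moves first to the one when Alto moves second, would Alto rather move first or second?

If Alto leads: Brio's best replies are S→Small, M→Large, L→Small, XL→Medium; Alto's induced payoffs 11, 14, 2, 1; outcome (M, Large), payoffs (14, 14).
If Brio leads: Alto's best replies are Small→S, Medium→M, Large→S; Brio's induced payoffs 14, 9, 3; outcome (S, Small), payoffs (11, 14).
Alto gets 14 moving first and 11 moving second, so Alto prefers to move first.

first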